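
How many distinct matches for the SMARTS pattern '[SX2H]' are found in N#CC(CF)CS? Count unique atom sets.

1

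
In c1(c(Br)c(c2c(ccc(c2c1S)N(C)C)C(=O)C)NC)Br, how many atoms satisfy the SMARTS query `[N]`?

2

The query [N] means: uppercase N matches aliphatic (non-aromatic) nitrogen only.
Check the 21 heavy atoms by environment: 10× c (aromatic) → no; 2× Br → no; 2× N → match; 5× C → no; 1× S → no; 1× O → no.
That gives 2 matching atoms.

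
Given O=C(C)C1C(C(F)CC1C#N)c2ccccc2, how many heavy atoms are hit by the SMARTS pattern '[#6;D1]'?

1

The query [#6;D1] means: carbon bonded to exactly one heavy atom.
Check the 17 heavy atoms by environment: 2× C (D2) → no; 5× C (D3) → no; 1× N (D1) → no; 1× F (D1) → no; 1× c (aromatic, D3) → no; 5× c (aromatic, D2) → no; 1× O (D1) → no; 1× C (D1) → match.
That gives 1 matching atom.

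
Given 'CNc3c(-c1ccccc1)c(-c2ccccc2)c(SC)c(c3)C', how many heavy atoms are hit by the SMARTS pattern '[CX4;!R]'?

The query [CX4;!R] means: aliphatic carbon with four total connections, not in a ring.
Check the 23 heavy atoms by environment: 18× c (aromatic, X3, in 6-ring) → no; 1× S (X2, acyclic) → no; 3× C (X4, acyclic) → match; 1× N (X3, acyclic) → no.
That gives 3 matching atoms.

3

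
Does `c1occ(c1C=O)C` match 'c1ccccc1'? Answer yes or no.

No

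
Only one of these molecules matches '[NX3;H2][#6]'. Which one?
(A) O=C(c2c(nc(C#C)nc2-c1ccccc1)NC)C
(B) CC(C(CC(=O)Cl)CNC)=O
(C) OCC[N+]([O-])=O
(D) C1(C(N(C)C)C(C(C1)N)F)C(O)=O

[NX3;H2][#6] describes a trivalent nitrogen with two H attached to carbon (a primary amine).
(A) has an N-methylamino group (-NHCH3) but the nitrogen bears two carbons and only one H (H1), not H2.
(B) has an N-methylamino group (-NHCH3) but the nitrogen bears two carbons and only one H (H1), not H2.
(C) has a nitro group (-[N+](=O)[O-]) but the nitrogen is [N+] with no H, not NX3H2.
(D) contains a primary amino group (-NH2), which satisfies every atom and bond constraint.
So the answer is (D).

D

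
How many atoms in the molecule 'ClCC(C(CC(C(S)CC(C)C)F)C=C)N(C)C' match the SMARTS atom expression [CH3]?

The query [CH3] means: aliphatic carbon with exactly three hydrogens.
Check the 18 heavy atoms by environment: 4× C (H2) → no; 6× C (H1) → no; 1× Cl (H0) → no; 1× F (H0) → no; 4× C (H3) → match; 1× N (H0) → no; 1× S (H1) → no.
That gives 4 matching atoms.

4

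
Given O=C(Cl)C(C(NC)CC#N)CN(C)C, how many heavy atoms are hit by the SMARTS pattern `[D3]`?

The query [D3] means: atom with exactly three heavy-atom neighbours.
Check the 14 heavy atoms by environment: 3× C (D2) → no; 3× C (D3) → match; 1× O (D1) → no; 1× Cl (D1) → no; 1× N (D3) → match; 3× C (D1) → no; 1× N (D2) → no; 1× N (D1) → no.
Summing the matching environments: 3 + 1 = 4 matching atoms.

4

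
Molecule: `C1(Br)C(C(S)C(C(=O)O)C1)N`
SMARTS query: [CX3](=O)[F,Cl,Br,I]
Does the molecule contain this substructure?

No

The pattern [CX3](=O)[F,Cl,Br,I] describes a carbonyl carbon bonded to a halogen — an acyl halide.
The closest candidate here is a carboxylic acid group (-C(=O)OH), but the carbonyl is bonded to -OH, not to a halogen. No other fragment satisfies the full query, so there is no match.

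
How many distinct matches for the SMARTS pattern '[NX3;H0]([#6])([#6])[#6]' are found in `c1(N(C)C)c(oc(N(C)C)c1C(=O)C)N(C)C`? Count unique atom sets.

3

[NX3;H0]([#6])([#6])[#6] is the SMARTS for a tertiary amine: a trivalent nitrogen with no H, bonded to three carbons.
The molecule carries 3 separate instances of a dimethylamino group (-N(CH3)2) meeting every constraint; each maps to a distinct set of atoms, giving 3 matches.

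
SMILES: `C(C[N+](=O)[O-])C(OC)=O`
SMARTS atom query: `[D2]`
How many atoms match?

The query [D2] means: atom with exactly two heavy-atom neighbours.
Check the 9 heavy atoms by environment: 2× C (D2) → match; 1× N (charge +1, D3) → no; 1× O (charge -1, D1) → no; 2× O (D1) → no; 1× C (D3) → no; 1× O (D2) → match; 1× C (D1) → no.
Summing the matching environments: 2 + 1 = 3 matching atoms.

3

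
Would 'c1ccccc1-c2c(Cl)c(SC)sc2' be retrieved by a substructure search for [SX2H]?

The pattern [SX2H] describes an aliphatic sulfur with two connections, one being H — a thiol.
The closest candidate here is a methylthio ether (-SCH3), but the sulfur has H0 (bonded to two carbons), not H1. No other fragment satisfies the full query, so there is no match.

No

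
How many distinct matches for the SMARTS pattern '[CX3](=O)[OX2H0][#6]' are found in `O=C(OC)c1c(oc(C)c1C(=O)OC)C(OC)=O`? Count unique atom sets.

[CX3](=O)[OX2H0][#6] is the SMARTS for an ester: a carbonyl carbon bonded to an oxygen that is itself bonded to carbon (no H on that O).
The molecule carries 3 separate instances of a methyl-ester group (-C(=O)OCH3) meeting every constraint; each maps to a distinct set of atoms, giving 3 matches.

3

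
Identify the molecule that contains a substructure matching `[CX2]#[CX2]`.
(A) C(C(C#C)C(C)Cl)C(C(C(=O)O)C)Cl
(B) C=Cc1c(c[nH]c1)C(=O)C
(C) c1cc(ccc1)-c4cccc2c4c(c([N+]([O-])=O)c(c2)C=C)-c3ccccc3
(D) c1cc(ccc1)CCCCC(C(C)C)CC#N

[CX2]#[CX2] describes a carbon-carbon triple bond (an alkyne).
(A) contains an ethynyl group (-C#CH), which satisfies every atom and bond constraint.
(B) has a vinyl group (-CH=CH2) but the C=C is a double bond; both carbons are CX3, not CX2.
(C) has a vinyl group (-CH=CH2) but the C=C is a double bond; both carbons are CX3, not CX2.
(D) has a nitrile (-C#N) but the triple bond is C#N, not C#C.
So the answer is (A).

A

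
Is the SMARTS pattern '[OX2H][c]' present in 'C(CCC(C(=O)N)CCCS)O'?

No

The pattern [OX2H][c] describes a hydroxyl oxygen attached to an aromatic carbon — a phenol.
The closest candidate here is a hydroxyl group (-OH), but the -OH is on an aliphatic carbon, not an aromatic c. No other fragment satisfies the full query, so there is no match.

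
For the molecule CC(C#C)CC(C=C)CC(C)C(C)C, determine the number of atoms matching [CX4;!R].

10

The query [CX4;!R] means: aliphatic carbon with four total connections, not in a ring.
Check the 14 heavy atoms by environment: 10× C (X4, acyclic) → match; 2× C (X3, acyclic) → no; 2× C (X2, acyclic) → no.
That gives 10 matching atoms.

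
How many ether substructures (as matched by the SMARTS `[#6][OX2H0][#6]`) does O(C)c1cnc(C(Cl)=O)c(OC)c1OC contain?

[#6][OX2H0][#6] is the SMARTS for an ether: an aliphatic oxygen bridging two carbons with no H on the oxygen.
The molecule carries 3 separate instances of a methoxy ether (-OCH3) meeting every constraint; each maps to a distinct set of atoms, giving 3 matches.

3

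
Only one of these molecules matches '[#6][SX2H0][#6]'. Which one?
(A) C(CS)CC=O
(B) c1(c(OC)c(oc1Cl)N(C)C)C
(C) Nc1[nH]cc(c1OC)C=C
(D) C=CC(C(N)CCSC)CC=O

D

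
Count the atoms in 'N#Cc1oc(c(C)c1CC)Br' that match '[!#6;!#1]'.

3

The query [!#6;!#1] means: not carbon and not hydrogen — any heteroatom.
Check the 11 heavy atoms by environment: 1× o (aromatic) → match; 4× c (aromatic) → no; 4× C → no; 1× N → match; 1× Br → match.
Summing the matching environments: 1 + 1 + 1 = 3 matching atoms.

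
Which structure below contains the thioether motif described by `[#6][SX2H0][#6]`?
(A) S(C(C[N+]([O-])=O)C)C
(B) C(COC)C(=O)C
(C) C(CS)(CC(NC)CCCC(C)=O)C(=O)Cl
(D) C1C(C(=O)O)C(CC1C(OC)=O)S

[#6][SX2H0][#6] describes an aliphatic sulfur bridging two carbons with no H on the sulfur (a thioether).
(A) contains a methylthio ether (-SCH3), which satisfies every atom and bond constraint.
(B) has a methoxy ether (-OCH3) but the bridging atom is O, not S.
(C) has a thiol (-SH) but the sulfur has H1, not H0 bridging two carbons.
(D) has a thiol (-SH) but the sulfur has H1, not H0 bridging two carbons.
So the answer is (A).

A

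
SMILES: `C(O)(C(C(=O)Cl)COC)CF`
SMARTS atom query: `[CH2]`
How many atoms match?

2

The query [CH2] means: aliphatic carbon with exactly two hydrogens.
Check the 11 heavy atoms by environment: 2× C (H2) → match; 2× C (H1) → no; 2× O (H0) → no; 1× C (H3) → no; 1× F (H0) → no; 1× C (H0) → no; 1× Cl (H0) → no; 1× O (H1) → no.
That gives 2 matching atoms.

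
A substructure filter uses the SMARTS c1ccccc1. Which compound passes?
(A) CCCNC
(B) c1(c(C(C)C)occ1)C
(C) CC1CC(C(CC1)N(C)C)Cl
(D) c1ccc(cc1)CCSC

c1ccccc1 describes six aromatic carbons in a ring (a benzene ring).
(A) has a methyl group (-CH3) but no six-membered all-carbon aromatic ring is present.
(B) has a methyl group (-CH3) but no six-membered all-carbon aromatic ring is present.
(C) has a methyl group (-CH3) but no six-membered all-carbon aromatic ring is present.
(D) contains a phenyl ring, which satisfies every atom and bond constraint.
So the answer is (D).

D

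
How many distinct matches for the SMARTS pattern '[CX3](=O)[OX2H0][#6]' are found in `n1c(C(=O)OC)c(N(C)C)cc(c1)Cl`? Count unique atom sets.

[CX3](=O)[OX2H0][#6] is the SMARTS for an ester: a carbonyl carbon bonded to an oxygen that is itself bonded to carbon (no H on that O).
Exactly one fragment in the molecule meets all constraints, giving 1 match.

1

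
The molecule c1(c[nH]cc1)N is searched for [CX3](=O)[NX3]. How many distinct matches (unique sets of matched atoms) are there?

[CX3](=O)[NX3] is the SMARTS for an amide: a carbonyl carbon bonded to a trivalent nitrogen.
The molecule has a primary amino group (-NH2), but the -NH2 is not attached to a carbonyl carbon; nothing else fits, so there are 0 matches.

0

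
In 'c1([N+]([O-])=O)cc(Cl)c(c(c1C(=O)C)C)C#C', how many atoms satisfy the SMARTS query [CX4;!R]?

2

Check the 16 heavy atoms by environment: 6× c (aromatic, X3, in 6-ring) → no; 2× C (X2, acyclic) → no; 1× C (X3, acyclic) → no; 2× O (X1, acyclic) → no; 2× C (X4, acyclic) → match; 1× N (charge +1, X3, acyclic) → no; 1× O (charge -1, X1, acyclic) → no; 1× Cl (X1, acyclic) → no.
That gives 2 matching atoms.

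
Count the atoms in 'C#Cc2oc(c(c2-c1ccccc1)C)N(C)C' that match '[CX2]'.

The query [CX2] means: C with X2: aliphatic carbon with exactly 2 total connections.
Check the 17 heavy atoms by environment: 1× o (aromatic, X2) → no; 10× c (aromatic, X3) → no; 1× N (X3) → no; 3× C (X4) → no; 2× C (X2) → match.
That gives 2 matching atoms.

2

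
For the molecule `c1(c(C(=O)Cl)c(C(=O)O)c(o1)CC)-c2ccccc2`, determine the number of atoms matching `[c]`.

10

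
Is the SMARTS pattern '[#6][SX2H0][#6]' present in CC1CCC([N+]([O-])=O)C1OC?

The pattern [#6][SX2H0][#6] describes an aliphatic sulfur bridging two carbons with no H on the sulfur — a thioether.
The closest candidate here is a methoxy ether (-OCH3), but the bridging atom is O, not S. No other fragment satisfies the full query, so there is no match.

No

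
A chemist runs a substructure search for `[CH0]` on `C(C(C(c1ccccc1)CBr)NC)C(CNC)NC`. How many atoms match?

0

The query [CH0] means: aliphatic carbon with no attached hydrogen.
Check the 19 heavy atoms by environment: 3× C (H2) → no; 3× C (H1) → no; 3× N (H1) → no; 3× C (H3) → no; 1× Br (H0) → no; 1× c (aromatic, H0) → no; 5× c (aromatic, H1) → no.
No environment satisfies the query, so 0 matching atoms.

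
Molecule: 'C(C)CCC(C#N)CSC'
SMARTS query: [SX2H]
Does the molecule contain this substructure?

No

The pattern [SX2H] describes an aliphatic sulfur with two connections, one being H — a thiol.
The closest candidate here is a methylthio ether (-SCH3), but the sulfur has H0 (bonded to two carbons), not H1. No other fragment satisfies the full query, so there is no match.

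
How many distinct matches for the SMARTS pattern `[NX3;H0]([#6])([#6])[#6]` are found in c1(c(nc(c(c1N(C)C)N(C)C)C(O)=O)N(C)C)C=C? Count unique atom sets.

3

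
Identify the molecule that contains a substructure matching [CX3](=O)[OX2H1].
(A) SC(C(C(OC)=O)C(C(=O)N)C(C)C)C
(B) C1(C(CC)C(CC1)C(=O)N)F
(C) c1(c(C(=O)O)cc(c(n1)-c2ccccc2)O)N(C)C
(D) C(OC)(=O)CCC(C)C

[CX3](=O)[OX2H1] describes an sp2 carbon double-bonded to O and single-bonded to an -OH oxygen (a carboxylic acid).
(A) has a methyl-ester group (-C(=O)OCH3) but the singly-bonded O has no H (OX2H0, not OX2H1).
(B) has a primary amide (-C(=O)NH2) but the carbonyl is bonded to N, not to an -OH oxygen.
(C) contains a carboxylic acid group (-C(=O)OH), which satisfies every atom and bond constraint.
(D) has a methyl-ester group (-C(=O)OCH3) but the singly-bonded O has no H (OX2H0, not OX2H1).
So the answer is (C).

C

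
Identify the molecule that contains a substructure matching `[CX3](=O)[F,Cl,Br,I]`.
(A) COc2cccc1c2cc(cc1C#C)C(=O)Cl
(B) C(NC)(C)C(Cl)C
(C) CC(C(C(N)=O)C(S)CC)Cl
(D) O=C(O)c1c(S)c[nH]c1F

A

[CX3](=O)[F,Cl,Br,I] describes a carbonyl carbon bonded to a halogen (an acyl halide).
(A) contains an acyl chloride (-C(=O)Cl), which satisfies every atom and bond constraint.
(B) has a chloro substituent but the Cl is not on a carbonyl carbon.
(C) has a chloro substituent but the Cl is not on a carbonyl carbon.
(D) has a carboxylic acid group (-C(=O)OH) but the carbonyl is bonded to -OH, not to a halogen.
So the answer is (A).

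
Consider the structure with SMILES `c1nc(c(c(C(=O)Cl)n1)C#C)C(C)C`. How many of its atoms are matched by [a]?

6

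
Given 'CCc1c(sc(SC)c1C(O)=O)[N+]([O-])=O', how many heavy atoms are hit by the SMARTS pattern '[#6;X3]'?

5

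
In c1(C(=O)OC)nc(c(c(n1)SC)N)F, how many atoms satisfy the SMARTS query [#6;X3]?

5

The query [#6;X3] means: any carbon (aromatic or not) with three total connections.
Check the 14 heavy atoms by environment: 2× n (aromatic, X2) → no; 4× c (aromatic, X3) → match; 1× N (X3) → no; 1× S (X2) → no; 2× C (X4) → no; 1× F (X1) → no; 1× C (X3) → match; 1× O (X1) → no; 1× O (X2) → no.
Summing the matching environments: 4 + 1 = 5 matching atoms.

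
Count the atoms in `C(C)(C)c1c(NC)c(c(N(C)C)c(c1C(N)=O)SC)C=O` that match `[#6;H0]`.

7

The query [#6;H0] means: any carbon with no attached hydrogen.
Check the 21 heavy atoms by environment: 6× c (aromatic, H0) → match; 1× N (H0) → no; 6× C (H3) → no; 1× S (H0) → no; 2× C (H1) → no; 1× C (H0) → match; 2× O (H0) → no; 1× N (H2) → no; 1× N (H1) → no.
Summing the matching environments: 6 + 1 = 7 matching atoms.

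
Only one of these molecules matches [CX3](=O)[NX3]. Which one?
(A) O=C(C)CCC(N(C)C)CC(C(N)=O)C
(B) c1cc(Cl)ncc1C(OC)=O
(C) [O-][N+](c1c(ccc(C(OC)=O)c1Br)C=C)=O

A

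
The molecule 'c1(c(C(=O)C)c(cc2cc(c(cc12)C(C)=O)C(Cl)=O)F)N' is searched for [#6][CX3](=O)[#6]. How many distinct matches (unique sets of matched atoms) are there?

2

[#6][CX3](=O)[#6] is the SMARTS for a ketone: a carbonyl carbon (no H) flanked by two carbons.
The molecule carries 2 separate instances of an acetyl/ketone group (-C(=O)CH3) meeting every constraint; each maps to a distinct set of atoms, giving 2 matches.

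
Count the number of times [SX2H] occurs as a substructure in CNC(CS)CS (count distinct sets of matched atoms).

[SX2H] is the SMARTS for a thiol: an aliphatic sulfur with two connections, one being H.
The molecule carries 2 separate instances of a thiol (-SH) meeting every constraint; each maps to a distinct set of atoms, giving 2 matches.

2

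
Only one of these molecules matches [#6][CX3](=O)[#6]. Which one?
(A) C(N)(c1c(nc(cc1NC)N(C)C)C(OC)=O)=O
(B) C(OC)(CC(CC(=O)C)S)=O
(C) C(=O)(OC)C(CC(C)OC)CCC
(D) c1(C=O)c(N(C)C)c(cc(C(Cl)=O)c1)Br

B

[#6][CX3](=O)[#6] describes a carbonyl carbon (no H) flanked by two carbons (a ketone).
(A) has a methyl-ester group (-C(=O)OCH3) but one neighbour of the carbonyl carbon is O, not C.
(B) contains an acetyl/ketone group (-C(=O)CH3), which satisfies every atom and bond constraint.
(C) has a methyl-ester group (-C(=O)OCH3) but one neighbour of the carbonyl carbon is O, not C.
(D) has an aldehyde (-CHO) but the carbonyl carbon has H1, so it is not flanked by two carbons.
So the answer is (B).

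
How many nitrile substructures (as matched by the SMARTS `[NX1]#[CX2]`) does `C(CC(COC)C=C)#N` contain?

1

[NX1]#[CX2] is the SMARTS for a nitrile: a nitrogen triple-bonded to a two-connected carbon.
Exactly one fragment in the molecule meets all constraints, giving 1 match.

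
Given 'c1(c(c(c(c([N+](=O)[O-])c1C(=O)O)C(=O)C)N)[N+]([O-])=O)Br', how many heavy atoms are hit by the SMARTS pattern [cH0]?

6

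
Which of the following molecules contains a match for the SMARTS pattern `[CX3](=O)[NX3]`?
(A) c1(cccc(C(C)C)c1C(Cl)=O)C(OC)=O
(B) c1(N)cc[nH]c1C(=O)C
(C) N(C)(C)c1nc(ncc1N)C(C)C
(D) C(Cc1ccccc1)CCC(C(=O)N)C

D

[CX3](=O)[NX3] describes a carbonyl carbon bonded to a trivalent nitrogen (an amide).
(A) has a methyl-ester group (-C(=O)OCH3) but the carbonyl is bonded to O, not to an NX3 nitrogen.
(B) has a primary amino group (-NH2) but the -NH2 is not attached to a carbonyl carbon.
(C) has a primary amino group (-NH2) but the -NH2 is not attached to a carbonyl carbon.
(D) contains a primary amide (-C(=O)NH2), which satisfies every atom and bond constraint.
So the answer is (D).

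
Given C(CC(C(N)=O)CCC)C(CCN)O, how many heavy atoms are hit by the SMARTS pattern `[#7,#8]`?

4

Check the 14 heavy atoms by environment: 10× C → no; 2× N → match; 2× O → match.
Summing the matching environments: 2 + 2 = 4 matching atoms.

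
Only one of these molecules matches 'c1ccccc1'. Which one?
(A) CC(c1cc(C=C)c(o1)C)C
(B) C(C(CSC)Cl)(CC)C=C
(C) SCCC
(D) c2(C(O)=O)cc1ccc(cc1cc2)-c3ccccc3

D

c1ccccc1 describes six aromatic carbons in a ring (a benzene ring).
(A) has a methyl group (-CH3) but no six-membered all-carbon aromatic ring is present.
(B) has a methyl group (-CH3) but no six-membered all-carbon aromatic ring is present.
(C) has a methyl group (-CH3) but no six-membered all-carbon aromatic ring is present.
(D) contains a phenyl ring, which satisfies every atom and bond constraint.
So the answer is (D).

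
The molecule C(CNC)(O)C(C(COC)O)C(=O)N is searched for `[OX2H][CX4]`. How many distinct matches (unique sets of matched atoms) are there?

[OX2H][CX4] is the SMARTS for an aliphatic alcohol: a hydroxyl oxygen bound to an sp3 (X4) carbon.
The molecule carries 2 separate instances of a hydroxyl group (-OH) meeting every constraint; each maps to a distinct set of atoms, giving 2 matches.

2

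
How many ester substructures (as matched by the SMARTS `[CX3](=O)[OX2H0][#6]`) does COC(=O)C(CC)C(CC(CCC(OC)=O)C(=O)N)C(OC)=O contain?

[CX3](=O)[OX2H0][#6] is the SMARTS for an ester: a carbonyl carbon bonded to an oxygen that is itself bonded to carbon (no H on that O).
The molecule carries 3 separate instances of a methyl-ester group (-C(=O)OCH3) meeting every constraint; each maps to a distinct set of atoms, giving 3 matches.

3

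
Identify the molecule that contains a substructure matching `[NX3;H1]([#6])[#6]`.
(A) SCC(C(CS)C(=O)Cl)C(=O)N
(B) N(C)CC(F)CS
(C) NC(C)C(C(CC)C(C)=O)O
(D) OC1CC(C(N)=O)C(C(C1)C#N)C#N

B

[NX3;H1]([#6])[#6] describes a trivalent nitrogen with one H, bonded to two carbons (a secondary amine).
(A) has a primary amide (-C(=O)NH2) but the -C(=O)NH2 nitrogen has H2, not H1.
(B) contains an N-methylamino group (-NHCH3), which satisfies every atom and bond constraint.
(C) has a primary amino group (-NH2) but the nitrogen has H2 and only one carbon neighbour.
(D) has a primary amide (-C(=O)NH2) but the -C(=O)NH2 nitrogen has H2, not H1.
So the answer is (B).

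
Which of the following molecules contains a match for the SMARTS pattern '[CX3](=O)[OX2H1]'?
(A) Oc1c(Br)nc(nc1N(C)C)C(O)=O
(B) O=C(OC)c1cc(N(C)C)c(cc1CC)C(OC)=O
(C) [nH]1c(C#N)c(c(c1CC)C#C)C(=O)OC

[CX3](=O)[OX2H1] describes an sp2 carbon double-bonded to O and single-bonded to an -OH oxygen (a carboxylic acid).
(A) contains a carboxylic acid group (-C(=O)OH), which satisfies every atom and bond constraint.
(B) has a methyl-ester group (-C(=O)OCH3) but the singly-bonded O has no H (OX2H0, not OX2H1).
(C) has a methyl-ester group (-C(=O)OCH3) but the singly-bonded O has no H (OX2H0, not OX2H1).
So the answer is (A).

A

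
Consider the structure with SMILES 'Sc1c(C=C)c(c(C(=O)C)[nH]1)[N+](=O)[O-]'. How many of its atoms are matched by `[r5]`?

5

Check the 14 heavy atoms by environment: 1× n (aromatic, in 5-ring) → match; 4× c (aromatic, in 5-ring) → match; 1× N (charge +1, acyclic) → no; 1× O (charge -1, acyclic) → no; 2× O (acyclic) → no; 4× C (acyclic) → no; 1× S (acyclic) → no.
Summing the matching environments: 1 + 4 = 5 matching atoms.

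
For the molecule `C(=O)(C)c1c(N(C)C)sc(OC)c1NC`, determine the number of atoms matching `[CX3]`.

The query [CX3] means: C with X3: aliphatic carbon with exactly 3 total connections.
Check the 15 heavy atoms by environment: 1× s (aromatic, X2) → no; 4× c (aromatic, X3) → no; 2× N (X3) → no; 5× C (X4) → no; 1× C (X3) → match; 1× O (X1) → no; 1× O (X2) → no.
That gives 1 matching atom.

1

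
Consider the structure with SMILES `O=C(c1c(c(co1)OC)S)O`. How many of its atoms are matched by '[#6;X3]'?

Check the 11 heavy atoms by environment: 1× o (aromatic, X2) → no; 4× c (aromatic, X3) → match; 1× S (X2) → no; 2× O (X2) → no; 1× C (X4) → no; 1× C (X3) → match; 1× O (X1) → no.
Summing the matching environments: 4 + 1 = 5 matching atoms.

5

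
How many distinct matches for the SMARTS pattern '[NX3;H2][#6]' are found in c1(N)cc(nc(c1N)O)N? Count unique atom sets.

[NX3;H2][#6] is the SMARTS for a primary amine: a trivalent nitrogen with two H attached to carbon.
The molecule carries 3 separate instances of a primary amino group (-NH2) meeting every constraint; each maps to a distinct set of atoms, giving 3 matches.

3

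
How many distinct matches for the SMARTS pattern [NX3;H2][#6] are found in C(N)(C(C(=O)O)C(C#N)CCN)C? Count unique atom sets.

[NX3;H2][#6] is the SMARTS for a primary amine: a trivalent nitrogen with two H attached to carbon.
The molecule carries 2 separate instances of a primary amino group (-NH2) meeting every constraint; each maps to a distinct set of atoms, giving 2 matches.

2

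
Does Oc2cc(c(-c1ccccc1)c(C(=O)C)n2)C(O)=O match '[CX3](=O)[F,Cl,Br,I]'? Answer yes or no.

No

The pattern [CX3](=O)[F,Cl,Br,I] describes a carbonyl carbon bonded to a halogen — an acyl halide.
The closest candidate here is a carboxylic acid group (-C(=O)OH), but the carbonyl is bonded to -OH, not to a halogen. No other fragment satisfies the full query, so there is no match.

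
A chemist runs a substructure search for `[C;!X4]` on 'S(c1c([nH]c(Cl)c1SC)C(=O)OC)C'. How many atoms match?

1

The query [C;!X4] means: aliphatic carbon that does not have four total connections.
Check the 14 heavy atoms by environment: 1× n (aromatic, X3) → no; 4× c (aromatic, X3) → no; 2× S (X2) → no; 3× C (X4) → no; 1× C (X3) → match; 1× O (X1) → no; 1× O (X2) → no; 1× Cl (X1) → no.
That gives 1 matching atom.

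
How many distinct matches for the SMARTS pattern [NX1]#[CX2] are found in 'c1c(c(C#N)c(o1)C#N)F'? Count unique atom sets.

2

[NX1]#[CX2] is the SMARTS for a nitrile: a nitrogen triple-bonded to a two-connected carbon.
The molecule carries 2 separate instances of a nitrile (-C#N) meeting every constraint; each maps to a distinct set of atoms, giving 2 matches.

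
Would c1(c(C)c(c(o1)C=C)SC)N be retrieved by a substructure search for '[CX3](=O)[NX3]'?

The pattern [CX3](=O)[NX3] describes a carbonyl carbon bonded to a trivalent nitrogen — an amide.
The closest candidate here is a primary amino group (-NH2), but the -NH2 is not attached to a carbonyl carbon. No other fragment satisfies the full query, so there is no match.

No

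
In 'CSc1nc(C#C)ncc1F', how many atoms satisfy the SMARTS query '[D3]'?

3

The query [D3] means: atom with exactly three heavy-atom neighbours.
Check the 11 heavy atoms by environment: 2× n (aromatic, D2) → no; 3× c (aromatic, D3) → match; 1× c (aromatic, D2) → no; 1× F (D1) → no; 1× C (D2) → no; 2× C (D1) → no; 1× S (D2) → no.
That gives 3 matching atoms.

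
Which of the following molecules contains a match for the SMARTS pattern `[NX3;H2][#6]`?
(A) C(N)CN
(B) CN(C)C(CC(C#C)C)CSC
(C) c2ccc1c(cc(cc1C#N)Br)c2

[NX3;H2][#6] describes a trivalent nitrogen with two H attached to carbon (a primary amine).
(A) contains a primary amino group (-NH2), which satisfies every atom and bond constraint.
(B) has a dimethylamino group (-N(CH3)2) but the nitrogen has H0, not H2.
(C) has a nitrile (-C#N) but the nitrogen is NX1 (triple-bonded), not NX3 with two H.
So the answer is (A).

A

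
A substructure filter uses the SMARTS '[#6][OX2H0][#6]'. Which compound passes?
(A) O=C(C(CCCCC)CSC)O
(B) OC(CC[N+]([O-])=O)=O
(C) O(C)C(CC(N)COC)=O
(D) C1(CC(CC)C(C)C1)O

C

[#6][OX2H0][#6] describes an aliphatic oxygen bridging two carbons with no H on the oxygen (an ether).
(A) has a carboxylic acid group (-C(=O)OH) but the -OH oxygen has H1; the =O is OX1, not OX2.
(B) has a carboxylic acid group (-C(=O)OH) but the -OH oxygen has H1; the =O is OX1, not OX2.
(C) contains a methoxy ether (-OCH3), which satisfies every atom and bond constraint.
(D) has a hydroxyl group (-OH) but the oxygen has H1, not H0 bridging two carbons.
So the answer is (C).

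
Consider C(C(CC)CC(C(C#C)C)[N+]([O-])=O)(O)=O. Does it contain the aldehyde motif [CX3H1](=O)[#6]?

No

The pattern [CX3H1](=O)[#6] describes an sp2 carbon with one H, double-bonded to O and single-bonded to carbon — an aldehyde.
The closest candidate here is a carboxylic acid group (-C(=O)OH), but the carbonyl carbon has H0 and is bonded to O, not H1. No other fragment satisfies the full query, so there is no match.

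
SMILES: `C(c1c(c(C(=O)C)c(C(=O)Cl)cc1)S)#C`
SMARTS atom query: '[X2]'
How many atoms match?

3

The query [X2] means: any atom with exactly two total connections (bonds + H).
Check the 15 heavy atoms by environment: 6× c (aromatic, X3) → no; 2× C (X3) → no; 2× O (X1) → no; 1× Cl (X1) → no; 1× C (X4) → no; 2× C (X2) → match; 1× S (X2) → match.
Summing the matching environments: 2 + 1 = 3 matching atoms.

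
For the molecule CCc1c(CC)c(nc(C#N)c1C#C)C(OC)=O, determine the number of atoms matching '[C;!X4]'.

4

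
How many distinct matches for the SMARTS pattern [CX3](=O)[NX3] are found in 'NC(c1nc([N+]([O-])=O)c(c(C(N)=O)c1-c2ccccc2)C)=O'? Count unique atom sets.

2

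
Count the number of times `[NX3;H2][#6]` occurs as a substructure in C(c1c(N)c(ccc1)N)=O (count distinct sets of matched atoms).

2

[NX3;H2][#6] is the SMARTS for a primary amine: a trivalent nitrogen with two H attached to carbon.
The molecule carries 2 separate instances of a primary amino group (-NH2) meeting every constraint; each maps to a distinct set of atoms, giving 2 matches.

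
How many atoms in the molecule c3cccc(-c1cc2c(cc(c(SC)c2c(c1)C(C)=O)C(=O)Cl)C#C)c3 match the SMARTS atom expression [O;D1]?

2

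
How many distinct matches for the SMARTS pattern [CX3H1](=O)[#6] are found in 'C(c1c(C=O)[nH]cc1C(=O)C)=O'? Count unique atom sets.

2

[CX3H1](=O)[#6] is the SMARTS for an aldehyde: an sp2 carbon with one H, double-bonded to O and single-bonded to carbon.
The molecule carries 2 separate instances of an aldehyde (-CHO) meeting every constraint; each maps to a distinct set of atoms, giving 2 matches.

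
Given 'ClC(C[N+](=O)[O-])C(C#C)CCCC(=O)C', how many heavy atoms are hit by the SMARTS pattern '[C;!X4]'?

3

The query [C;!X4] means: aliphatic carbon that does not have four total connections.
Check the 15 heavy atoms by environment: 7× C (X4) → no; 1× Cl (X1) → no; 1× C (X3) → match; 2× O (X1) → no; 2× C (X2) → match; 1× N (charge +1, X3) → no; 1× O (charge -1, X1) → no.
Summing the matching environments: 1 + 2 = 3 matching atoms.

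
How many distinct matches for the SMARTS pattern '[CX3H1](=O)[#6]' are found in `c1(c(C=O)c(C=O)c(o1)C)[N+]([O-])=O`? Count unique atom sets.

2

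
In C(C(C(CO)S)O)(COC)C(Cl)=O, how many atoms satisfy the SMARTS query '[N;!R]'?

0

The query [N;!R] means: aliphatic nitrogen not in a ring.
Check the 13 heavy atoms by environment: 7× C (acyclic) → no; 4× O (acyclic) → no; 1× S (acyclic) → no; 1× Cl (acyclic) → no.
No environment satisfies the query, so 0 matching atoms.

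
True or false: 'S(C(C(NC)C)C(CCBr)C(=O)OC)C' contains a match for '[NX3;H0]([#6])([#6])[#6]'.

False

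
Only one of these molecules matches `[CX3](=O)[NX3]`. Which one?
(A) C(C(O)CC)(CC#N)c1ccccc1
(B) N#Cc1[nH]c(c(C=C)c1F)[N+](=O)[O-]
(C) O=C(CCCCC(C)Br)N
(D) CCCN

C

[CX3](=O)[NX3] describes a carbonyl carbon bonded to a trivalent nitrogen (an amide).
(A) has a nitrile (-C#N) but the nitrile N is NX1 (triple-bonded), not NX3.
(B) has a nitrile (-C#N) but the nitrile N is NX1 (triple-bonded), not NX3.
(C) contains a primary amide (-C(=O)NH2), which satisfies every atom and bond constraint.
(D) has a primary amino group (-NH2) but the -NH2 is not attached to a carbonyl carbon.
So the answer is (C).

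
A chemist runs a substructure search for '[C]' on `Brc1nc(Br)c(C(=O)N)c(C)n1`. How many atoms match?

2

The query [C] means: uppercase C matches aliphatic (non-aromatic) carbon only.
Check the 12 heavy atoms by environment: 2× n (aromatic) → no; 4× c (aromatic) → no; 2× C → match; 1× O → no; 1× N → no; 2× Br → no.
That gives 2 matching atoms.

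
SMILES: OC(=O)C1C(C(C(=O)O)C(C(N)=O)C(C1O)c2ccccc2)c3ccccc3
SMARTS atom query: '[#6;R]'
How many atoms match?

The query [#6;R] means: carbon that is part of a ring.
Check the 28 heavy atoms by environment: 6× C (in 6-ring) → match; 12× c (aromatic, in 6-ring) → match; 3× C (acyclic) → no; 6× O (acyclic) → no; 1× N (acyclic) → no.
Summing the matching environments: 6 + 12 = 18 matching atoms.

18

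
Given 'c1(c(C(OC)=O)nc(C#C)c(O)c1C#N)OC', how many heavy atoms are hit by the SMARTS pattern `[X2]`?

7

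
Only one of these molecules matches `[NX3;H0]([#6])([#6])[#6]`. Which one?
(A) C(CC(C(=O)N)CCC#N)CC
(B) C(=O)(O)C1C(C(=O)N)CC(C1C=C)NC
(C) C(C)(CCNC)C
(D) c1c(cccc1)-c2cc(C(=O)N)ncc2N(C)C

D

[NX3;H0]([#6])([#6])[#6] describes a trivalent nitrogen with no H, bonded to three carbons (a tertiary amine).
(A) has a primary amide (-C(=O)NH2) but the amide nitrogen has H2 and only one carbon neighbour.
(B) has an N-methylamino group (-NHCH3) but the nitrogen still has one H (H1), not H0.
(C) has an N-methylamino group (-NHCH3) but the nitrogen still has one H (H1), not H0.
(D) contains a dimethylamino group (-N(CH3)2), which satisfies every atom and bond constraint.
So the answer is (D).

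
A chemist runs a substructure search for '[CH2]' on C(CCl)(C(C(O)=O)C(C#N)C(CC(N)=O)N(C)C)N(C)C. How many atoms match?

Check the 21 heavy atoms by environment: 2× C (H2) → match; 4× C (H1) → no; 3× N (H0) → no; 4× C (H3) → no; 3× C (H0) → no; 2× O (H0) → no; 1× N (H2) → no; 1× O (H1) → no; 1× Cl (H0) → no.
That gives 2 matching atoms.

2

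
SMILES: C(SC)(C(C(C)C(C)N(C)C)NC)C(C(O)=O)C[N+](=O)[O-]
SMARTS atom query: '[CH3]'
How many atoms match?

6

Check the 21 heavy atoms by environment: 6× C (H3) → match; 5× C (H1) → no; 1× C (H2) → no; 1× C (H0) → no; 2× O (H0) → no; 1× O (H1) → no; 1× S (H0) → no; 1× N (charge +1, H0) → no; 1× O (charge -1, H0) → no; 1× N (H1) → no; 1× N (H0) → no.
That gives 6 matching atoms.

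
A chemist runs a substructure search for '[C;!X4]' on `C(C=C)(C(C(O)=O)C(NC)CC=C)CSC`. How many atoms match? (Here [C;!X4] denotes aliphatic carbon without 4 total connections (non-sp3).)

5

The query [C;!X4] means: aliphatic carbon that does not have four total connections.
Check the 16 heavy atoms by environment: 7× C (X4) → no; 5× C (X3) → match; 1× N (X3) → no; 1× S (X2) → no; 1× O (X1) → no; 1× O (X2) → no.
That gives 5 matching atoms.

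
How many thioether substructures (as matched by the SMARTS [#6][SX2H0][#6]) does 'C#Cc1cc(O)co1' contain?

0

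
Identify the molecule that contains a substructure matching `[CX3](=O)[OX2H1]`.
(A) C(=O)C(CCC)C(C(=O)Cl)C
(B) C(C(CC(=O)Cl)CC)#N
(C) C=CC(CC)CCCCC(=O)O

C

[CX3](=O)[OX2H1] describes an sp2 carbon double-bonded to O and single-bonded to an -OH oxygen (a carboxylic acid).
(A) has an acyl chloride (-C(=O)Cl) but the carbonyl is bonded to Cl, not to an -OH oxygen.
(B) has an acyl chloride (-C(=O)Cl) but the carbonyl is bonded to Cl, not to an -OH oxygen.
(C) contains a carboxylic acid group (-C(=O)OH), which satisfies every atom and bond constraint.
So the answer is (C).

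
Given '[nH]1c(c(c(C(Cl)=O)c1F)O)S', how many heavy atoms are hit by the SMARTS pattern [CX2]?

0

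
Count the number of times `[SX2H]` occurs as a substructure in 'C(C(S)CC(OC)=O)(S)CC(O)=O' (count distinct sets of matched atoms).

2

[SX2H] is the SMARTS for a thiol: an aliphatic sulfur with two connections, one being H.
The molecule carries 2 separate instances of a thiol (-SH) meeting every constraint; each maps to a distinct set of atoms, giving 2 matches.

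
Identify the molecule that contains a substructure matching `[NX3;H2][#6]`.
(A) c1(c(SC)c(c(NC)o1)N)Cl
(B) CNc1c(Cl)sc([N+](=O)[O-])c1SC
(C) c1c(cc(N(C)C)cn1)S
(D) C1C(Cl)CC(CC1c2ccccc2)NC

A

[NX3;H2][#6] describes a trivalent nitrogen with two H attached to carbon (a primary amine).
(A) contains a primary amino group (-NH2), which satisfies every atom and bond constraint.
(B) has an N-methylamino group (-NHCH3) but the nitrogen bears two carbons and only one H (H1), not H2.
(C) has a dimethylamino group (-N(CH3)2) but the nitrogen has H0, not H2.
(D) has an N-methylamino group (-NHCH3) but the nitrogen bears two carbons and only one H (H1), not H2.
So the answer is (A).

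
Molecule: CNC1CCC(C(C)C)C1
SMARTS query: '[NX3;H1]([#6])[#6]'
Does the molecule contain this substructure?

The pattern [NX3;H1]([#6])[#6] describes a trivalent nitrogen with one H, bonded to two carbons — a secondary amine.
The molecule carries an N-methylamino group (-NHCH3), whose atoms satisfy every constraint of the query, so the pattern matches.

Yes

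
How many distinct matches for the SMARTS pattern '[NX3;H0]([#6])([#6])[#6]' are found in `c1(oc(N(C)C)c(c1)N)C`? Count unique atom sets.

1

[NX3;H0]([#6])([#6])[#6] is the SMARTS for a tertiary amine: a trivalent nitrogen with no H, bonded to three carbons.
Exactly one fragment in the molecule meets all constraints, giving 1 match.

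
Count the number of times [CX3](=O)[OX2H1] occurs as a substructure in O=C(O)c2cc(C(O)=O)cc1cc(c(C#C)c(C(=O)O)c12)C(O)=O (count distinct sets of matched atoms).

4

[CX3](=O)[OX2H1] is the SMARTS for a carboxylic acid: an sp2 carbon double-bonded to O and single-bonded to an -OH oxygen.
The molecule carries 4 separate instances of a carboxylic acid group (-C(=O)OH) meeting every constraint; each maps to a distinct set of atoms, giving 4 matches.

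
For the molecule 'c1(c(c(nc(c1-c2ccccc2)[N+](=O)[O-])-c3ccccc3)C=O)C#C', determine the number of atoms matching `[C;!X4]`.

The query [C;!X4] means: aliphatic carbon that does not have four total connections.
Check the 25 heavy atoms by environment: 1× n (aromatic, X2) → no; 17× c (aromatic, X3) → no; 1× N (charge +1, X3) → no; 1× O (charge -1, X1) → no; 2× O (X1) → no; 2× C (X2) → match; 1× C (X3) → match.
Summing the matching environments: 2 + 1 = 3 matching atoms.

3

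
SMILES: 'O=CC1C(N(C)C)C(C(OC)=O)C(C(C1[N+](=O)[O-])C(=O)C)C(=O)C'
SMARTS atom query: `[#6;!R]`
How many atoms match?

9

Check the 24 heavy atoms by environment: 6× C (in 6-ring) → no; 9× C (acyclic) → match; 6× O (acyclic) → no; 1× N (charge +1, acyclic) → no; 1× O (charge -1, acyclic) → no; 1× N (acyclic) → no.
That gives 9 matching atoms.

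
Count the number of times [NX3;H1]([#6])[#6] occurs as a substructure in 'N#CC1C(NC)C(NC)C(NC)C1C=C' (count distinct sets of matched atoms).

3

[NX3;H1]([#6])[#6] is the SMARTS for a secondary amine: a trivalent nitrogen with one H, bonded to two carbons.
The molecule carries 3 separate instances of an N-methylamino group (-NHCH3) meeting every constraint; each maps to a distinct set of atoms, giving 3 matches.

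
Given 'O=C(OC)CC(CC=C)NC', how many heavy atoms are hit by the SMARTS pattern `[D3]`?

2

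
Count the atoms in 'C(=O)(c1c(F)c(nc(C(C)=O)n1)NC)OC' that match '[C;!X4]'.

The query [C;!X4] means: aliphatic carbon that does not have four total connections.
Check the 16 heavy atoms by environment: 2× n (aromatic, X2) → no; 4× c (aromatic, X3) → no; 2× C (X3) → match; 2× O (X1) → no; 1× O (X2) → no; 3× C (X4) → no; 1× N (X3) → no; 1× F (X1) → no.
That gives 2 matching atoms.

2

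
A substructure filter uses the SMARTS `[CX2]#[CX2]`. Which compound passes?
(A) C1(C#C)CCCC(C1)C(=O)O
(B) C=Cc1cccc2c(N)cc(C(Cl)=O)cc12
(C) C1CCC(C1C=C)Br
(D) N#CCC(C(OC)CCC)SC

A

[CX2]#[CX2] describes a carbon-carbon triple bond (an alkyne).
(A) contains an ethynyl group (-C#CH), which satisfies every atom and bond constraint.
(B) has a vinyl group (-CH=CH2) but the C=C is a double bond; both carbons are CX3, not CX2.
(C) has a vinyl group (-CH=CH2) but the C=C is a double bond; both carbons are CX3, not CX2.
(D) has a nitrile (-C#N) but the triple bond is C#N, not C#C.
So the answer is (A).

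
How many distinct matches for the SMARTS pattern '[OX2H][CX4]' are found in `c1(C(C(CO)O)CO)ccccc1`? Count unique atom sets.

3

[OX2H][CX4] is the SMARTS for an aliphatic alcohol: a hydroxyl oxygen bound to an sp3 (X4) carbon.
The molecule carries 3 separate instances of a hydroxyl group (-OH) meeting every constraint; each maps to a distinct set of atoms, giving 3 matches.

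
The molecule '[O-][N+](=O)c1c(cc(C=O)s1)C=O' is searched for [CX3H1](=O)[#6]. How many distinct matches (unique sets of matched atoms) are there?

2

[CX3H1](=O)[#6] is the SMARTS for an aldehyde: an sp2 carbon with one H, double-bonded to O and single-bonded to carbon.
The molecule carries 2 separate instances of an aldehyde (-CHO) meeting every constraint; each maps to a distinct set of atoms, giving 2 matches.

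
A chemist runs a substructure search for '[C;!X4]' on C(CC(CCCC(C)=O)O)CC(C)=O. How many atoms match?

The query [C;!X4] means: aliphatic carbon that does not have four total connections.
Check the 14 heavy atoms by environment: 9× C (X4) → no; 2× C (X3) → match; 2× O (X1) → no; 1× O (X2) → no.
That gives 2 matching atoms.

2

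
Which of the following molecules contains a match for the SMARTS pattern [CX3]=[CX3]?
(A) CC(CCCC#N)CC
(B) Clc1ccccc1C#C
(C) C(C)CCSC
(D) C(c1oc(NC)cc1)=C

D

[CX3]=[CX3] describes a non-aromatic C=C double bond between two sp2 carbons (an alkene).
(A) has an ethyl group (-CH2CH3) but its C-C bond is a single bond between CX4 carbons, not CX3=CX3.
(B) has an ethynyl group (-C#CH) but the C-C bond is a triple bond, not a double bond.
(C) has an ethyl group (-CH2CH3) but its C-C bond is a single bond between CX4 carbons, not CX3=CX3.
(D) contains a vinyl group (-CH=CH2), which satisfies every atom and bond constraint.
So the answer is (D).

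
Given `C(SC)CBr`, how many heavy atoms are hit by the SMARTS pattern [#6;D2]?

2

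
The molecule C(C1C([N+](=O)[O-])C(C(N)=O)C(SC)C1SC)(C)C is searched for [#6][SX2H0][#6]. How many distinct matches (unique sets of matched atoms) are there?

[#6][SX2H0][#6] is the SMARTS for a thioether: an aliphatic sulfur bridging two carbons with no H on the sulfur.
The molecule carries 2 separate instances of a methylthio ether (-SCH3) meeting every constraint; each maps to a distinct set of atoms, giving 2 matches.

2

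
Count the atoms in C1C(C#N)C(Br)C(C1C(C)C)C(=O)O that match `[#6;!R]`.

Check the 14 heavy atoms by environment: 5× C (in 5-ring) → no; 5× C (acyclic) → match; 1× N (acyclic) → no; 2× O (acyclic) → no; 1× Br (acyclic) → no.
That gives 5 matching atoms.

5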